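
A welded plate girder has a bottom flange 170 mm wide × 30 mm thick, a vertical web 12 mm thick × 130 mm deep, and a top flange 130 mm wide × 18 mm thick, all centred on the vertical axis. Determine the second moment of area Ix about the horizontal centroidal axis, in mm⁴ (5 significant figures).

Split into non-overlapping primitives; take the origin at the lower-left of the bounding box.
Bottom plate: 170 × 30, A = 5 100 mm², y = 15 mm, Ī = 382 500 mm⁴.
Web plate: 12 × 130, A = 1 560 mm², y = 95 mm, Ī = 2 197 000 mm⁴.
Top plate: 130 × 18, A = 2 340 mm², y = 169 mm, Ī = 63 180 mm⁴.
Centroid: ȳ = ΣA·y / ΣA = 68.90667 mm.
Transfer each piece to the horizontal centroidal axis using Ī + A·d² with d = y − 68.90667:
  bottom plate: d = -53.90667 mm → contributes +15 202 736 mm⁴
  web plate: d = 26.09333 mm → contributes +3 259 145 mm⁴
  top plate: d = 100.0933 mm → contributes +23 506 880 mm⁴
Total I = 41 968 762 mm⁴.

Ix ≈ 4.1969 × 10⁷ mm⁴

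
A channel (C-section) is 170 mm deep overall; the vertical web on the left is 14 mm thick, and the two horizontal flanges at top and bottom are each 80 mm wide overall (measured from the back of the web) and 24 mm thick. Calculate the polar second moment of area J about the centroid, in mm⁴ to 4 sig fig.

J ≈ 2.613 × 10⁷ mm⁴

Split into non-overlapping primitives; take the origin at the lower-left of the bounding box.
Web: 14 × 170, A = 2 380 mm², y = 85 mm, Ī = 5 731 833 mm⁴.
Top flange (beyond web): 66 × 24, A = 1 584 mm², y = 158 mm, Ī = 76 032 mm⁴.
Bottom flange (beyond web): 66 × 24, A = 1 584 mm², y = 12 mm, Ī = 76 032 mm⁴.
By symmetry the centroid is at mid-height, ȳ = 85 mm.
Transfer each piece to the centroidal x-axis using Ī + A·d² with d = y − 85:
  web: d = 0 mm → contributes +5 731 833 mm⁴
  top flange (beyond web): d = 73 mm → contributes +8 517 168 mm⁴
  bottom flange (beyond web): d = -73 mm → contributes +8 517 168 mm⁴
Total I = 22 766 169 mm⁴.
For the y-axis: x̄ = 29.8407 mm.
Repeating about the centroidal y-axis gives I_y = 3 363 288 mm⁴.
Polar second moment: J = I_x + I_y = 26 129 458 mm⁴.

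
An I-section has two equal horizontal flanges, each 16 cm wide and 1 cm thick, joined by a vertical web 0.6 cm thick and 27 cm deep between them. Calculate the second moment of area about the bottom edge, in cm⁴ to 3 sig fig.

Split into non-overlapping primitives; take the origin at the lower-left of the bounding box.
Bottom flange: 16 × 1, A = 16 cm², y = 0.5 cm, Ī = 1.3333 cm⁴.
Web: 0.6 × 27, A = 16.2 cm², y = 14.5 cm, Ī = 984.15 cm⁴.
Top flange: 16 × 1, A = 16 cm², y = 28.5 cm, Ī = 1.3333 cm⁴.
Transfer each piece to a horizontal axis along the bottom face using Ī + A·d² with d = y − 0:
  bottom flange: d = 0.5 cm → contributes +5.3333 cm⁴
  web: d = 14.5 cm → contributes +4390.2 cm⁴
  top flange: d = 28.5 cm → contributes +12 997 cm⁴
Total I = 17 393 cm⁴.

I_base ≈ 1.74 × 10⁴ cm⁴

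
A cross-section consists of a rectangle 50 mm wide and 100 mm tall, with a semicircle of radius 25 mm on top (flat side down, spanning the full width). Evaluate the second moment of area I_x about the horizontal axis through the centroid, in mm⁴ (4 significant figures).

I_x ≈ 7.224 × 10⁶ mm⁴

Split into non-overlapping primitives; take the origin at the lower-left of the bounding box.
Rectangular body: 50 × 100, A = 5 000 mm², y = 50 mm, Ī = 4 166 667 mm⁴.
Semicircular cap: semicircle r = 25, A = 981.748 mm², y = 110.61 mm, Ī = 42873.8 mm⁴.
Centroid: ȳ = ΣA·y / ΣA = 59.9476 mm.
Transfer each piece to the horizontal axis through the centroid using Ī + A·d² with d = y − 59.9476:
  rectangular body: d = -9.9476 mm → contributes +4 661 441 mm⁴
  semicircular cap: d = 50.6627 mm → contributes +2 562 737 mm⁴
Total I = 7 224 178 mm⁴.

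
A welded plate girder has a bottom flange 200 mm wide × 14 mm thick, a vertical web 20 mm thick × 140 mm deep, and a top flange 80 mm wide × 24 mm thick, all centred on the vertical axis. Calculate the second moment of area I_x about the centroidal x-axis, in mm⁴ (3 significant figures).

I_x ≈ 3.38 × 10⁷ mm⁴

Treat the section as a set of non-overlapping primitives; coordinates are from the bounding-box lower-left.
Bottom plate: 200 × 14, A = 2 800 mm², y = 7 mm, Ī = 45 733 mm⁴.
Web plate: 20 × 140, A = 2 800 mm², y = 84 mm, Ī = 4 573 333 mm⁴.
Top plate: 80 × 24, A = 1 920 mm², y = 166 mm, Ī = 92 160 mm⁴.
Centroid: ȳ = ΣA·y / ΣA = 76.266 mm.
Transfer each piece to the centroidal x-axis using Ī + A·d² with d = y − 76.266:
  bottom plate: d = -69.266 mm → contributes +13 479 497 mm⁴
  web plate: d = 7.734 mm → contributes +4 740 816 mm⁴
  top plate: d = 89.734 mm → contributes +15 552 381 mm⁴
Total I = 33 772 695 mm⁴.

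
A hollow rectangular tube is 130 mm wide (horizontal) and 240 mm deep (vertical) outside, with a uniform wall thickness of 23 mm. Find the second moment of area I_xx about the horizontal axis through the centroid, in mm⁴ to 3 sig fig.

Decompose the section into non-overlapping parts with the origin at the bottom-left of its bounding rectangle.
Outer rectangle: 130 × 240, A = 31 200 mm², y = 120 mm, Ī = 149 760 000 mm⁴.
Inner void (subtracted): 84 × 194, A = 16 296 mm², y = 120 mm, Ī = 51 109 688 mm⁴.
By symmetry the centroid is at mid-height, ȳ = 120 mm.
All pieces are centred on the horizontal axis through the centroid, so I = ΣĪ (holes subtracted) = 98 650 312 mm⁴.

I_xx ≈ 9.87 × 10⁷ mm⁴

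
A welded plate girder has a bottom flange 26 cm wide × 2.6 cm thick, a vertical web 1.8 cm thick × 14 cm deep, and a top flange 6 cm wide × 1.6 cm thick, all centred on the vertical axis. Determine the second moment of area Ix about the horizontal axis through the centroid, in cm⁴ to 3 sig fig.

Treat the section as a set of non-overlapping primitives; coordinates are from the bounding-box lower-left.
Bottom plate: 26 × 2.6, A = 67.6 cm², y = 1.3 cm, Ī = 38.081 cm⁴.
Web plate: 1.8 × 14, A = 25.2 cm², y = 9.6 cm, Ī = 411.6 cm⁴.
Top plate: 6 × 1.6, A = 9.6 cm², y = 17.4 cm, Ī = 2.048 cm⁴.
Centroid: ȳ = ΣA·y / ΣA = 4.852 cm.
Transfer each piece to the horizontal axis through the centroid using Ī + A·d² with d = y − 4.852:
  bottom plate: d = -3.552 cm → contributes +890.95 cm⁴
  web plate: d = 4.748 cm → contributes +979.71 cm⁴
  top plate: d = 12.548 cm → contributes +1513.6 cm⁴
Total I = 3384.3 cm⁴.

Ix ≈ 3380 cm⁴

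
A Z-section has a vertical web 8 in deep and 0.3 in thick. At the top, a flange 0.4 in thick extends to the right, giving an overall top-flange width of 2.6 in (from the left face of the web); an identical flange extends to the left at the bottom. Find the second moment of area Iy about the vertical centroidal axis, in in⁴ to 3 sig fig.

Iy ≈ 3.94 in⁴

Split into non-overlapping primitives; take the origin at the lower-left of the bounding box.
Web: 0.3 × 8, A = 2.4 in², x = 2.45 in, Ī = 0.018 in⁴.
Top flange (beyond web): 2.3 × 0.4, A = 0.92 in², x = 3.75 in, Ī = 0.40557 in⁴.
Bottom flange (beyond web): 2.3 × 0.4, A = 0.92 in², x = 1.15 in, Ī = 0.40557 in⁴.
Centroid: x̄ = ΣA·x / ΣA = 2.45 in.
Transfer each piece to the vertical centroidal axis using Ī + A·d² with d = x − 2.45:
  web: d = 0 in → contributes +0.018 in⁴
  top flange (beyond web): d = 1.3 in → contributes +1.9604 in⁴
  bottom flange (beyond web): d = -1.3 in → contributes +1.9604 in⁴
Total I = 3.9387 in⁴.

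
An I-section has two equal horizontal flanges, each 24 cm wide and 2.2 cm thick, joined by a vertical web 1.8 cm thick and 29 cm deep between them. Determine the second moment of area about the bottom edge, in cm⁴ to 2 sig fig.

Decompose the section into non-overlapping parts with the origin at the bottom-left of its bounding rectangle.
Bottom flange: 24 × 2.2, A = 52.8 cm², y = 1.1 cm, Ī = 21.3 cm⁴.
Web: 1.8 × 29, A = 52.2 cm², y = 16.7 cm, Ī = 3 658 cm⁴.
Top flange: 24 × 2.2, A = 52.8 cm², y = 32.3 cm, Ī = 21.3 cm⁴.
Transfer each piece to the bottom edge using Ī + A·d² with d = y − 0:
  bottom flange: d = 1.1 cm → contributes +85.18 cm⁴
  web: d = 16.7 cm → contributes +18 216 cm⁴
  top flange: d = 32.3 cm → contributes +55 107 cm⁴
Total I = 73 409 cm⁴.

I_base ≈ 7.3 × 10⁴ cm⁴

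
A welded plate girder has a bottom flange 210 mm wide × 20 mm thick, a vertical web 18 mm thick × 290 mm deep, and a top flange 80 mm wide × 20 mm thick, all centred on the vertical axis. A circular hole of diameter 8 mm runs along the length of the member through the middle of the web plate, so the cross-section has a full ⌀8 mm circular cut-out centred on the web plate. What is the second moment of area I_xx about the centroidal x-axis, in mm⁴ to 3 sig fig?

Treat the section as a set of non-overlapping primitives; coordinates are from the bounding-box lower-left.
Bottom plate: 210 × 20, A = 4 200 mm², y = 10 mm, Ī = 140 000 mm⁴.
Web plate: 18 × 290, A = 5 220 mm², y = 165 mm, Ī = 36 583 500 mm⁴.
Top plate: 80 × 20, A = 1 600 mm², y = 320 mm, Ī = 53 333 mm⁴.
Hole (subtracted): ⌀8, A = 50.265 mm², y = 165 mm, Ī = 201.06 mm⁴.
Centroid: ȳ = ΣA·y / ΣA = 128.26 mm.
Transfer each piece to the centroidal x-axis using Ī + A·d² with d = y − 128.26:
  bottom plate: d = -118.26 mm → contributes +58 881 336 mm⁴
  web plate: d = 36.737 mm → contributes +43 628 619 mm⁴
  top plate: d = 191.74 mm → contributes +58 874 529 mm⁴
  hole: d = 36.737 mm → contributes −68 041 mm⁴
Total I = 161 316 443 mm⁴.

I_xx ≈ 1.61 × 10⁸ mm⁴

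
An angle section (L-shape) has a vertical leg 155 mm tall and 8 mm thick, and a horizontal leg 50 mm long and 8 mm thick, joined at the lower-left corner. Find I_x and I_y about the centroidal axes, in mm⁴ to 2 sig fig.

Break the section into simple shapes (no overlaps), measuring from the bottom-left corner of the bounding box.
Vertical leg: 8 × 155, A = 1 240 mm², y = 77.5 mm, Ī = 2 482 583 mm⁴.
Horizontal leg (remainder): 42 × 8, A = 336 mm², y = 4 mm, Ī = 1 792 mm⁴.
Centroid: ȳ = ΣA·y / ΣA = 61.83 mm.
Transfer each piece to the centroidal x-axis using Ī + A·d² with d = y − 61.83:
  vertical leg: d = 15.67 mm → contributes +2 787 066 mm⁴
  horizontal leg (remainder): d = -57.83 mm → contributes +1 125 478 mm⁴
Total I = 3 912 544 mm⁴.
For the y-axis: x̄ = 9.33 mm.
Repeating about the centroidal y-axis gives I_y = 221 234 mm⁴.

I_x ≈ 3.9 × 10⁶ mm⁴, I_y ≈ 2.2 × 10⁵ mm⁴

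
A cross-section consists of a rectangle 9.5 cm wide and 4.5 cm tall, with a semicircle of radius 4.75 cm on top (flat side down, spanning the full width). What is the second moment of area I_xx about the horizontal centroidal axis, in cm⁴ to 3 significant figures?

Treat the section as a set of non-overlapping primitives; coordinates are from the bounding-box lower-left.
Rectangular body: 9.5 × 4.5, A = 42.75 cm², y = 2.25 cm, Ī = 72.141 cm⁴.
Semicircular cap: semicircle r = 4.75, A = 35.441 cm², y = 6.516 cm, Ī = 55.874 cm⁴.
Centroid: ȳ = ΣA·y / ΣA = 4.1836 cm.
Transfer each piece to the horizontal centroidal axis using Ī + A·d² with d = y − 4.1836:
  rectangular body: d = -1.9336 cm → contributes +231.97 cm⁴
  semicircular cap: d = 2.3324 cm → contributes +248.67 cm⁴
Total I = 480.64 cm⁴.

I_xx ≈ 481 cm⁴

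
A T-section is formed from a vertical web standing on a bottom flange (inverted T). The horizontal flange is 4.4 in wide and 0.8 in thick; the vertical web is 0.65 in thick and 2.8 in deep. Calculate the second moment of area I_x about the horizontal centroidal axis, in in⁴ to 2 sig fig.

Decompose the section into non-overlapping parts with the origin at the bottom-left of its bounding rectangle.
Flange: 4.4 × 0.8, A = 3.52 in², y = 0.4 in, Ī = 0.1877 in⁴.
Web: 0.65 × 2.8, A = 1.82 in², y = 2.2 in, Ī = 1.189 in⁴.
Centroid: ȳ = ΣA·y / ΣA = 1.013 in.
Transfer each piece to the horizontal centroidal axis using Ī + A·d² with d = y − 1.013:
  flange: d = -0.6135 in → contributes +1.513 in⁴
  web: d = 1.187 in → contributes +3.751 in⁴
Total I = 5.264 in⁴.

I_x ≈ 5.3 in⁴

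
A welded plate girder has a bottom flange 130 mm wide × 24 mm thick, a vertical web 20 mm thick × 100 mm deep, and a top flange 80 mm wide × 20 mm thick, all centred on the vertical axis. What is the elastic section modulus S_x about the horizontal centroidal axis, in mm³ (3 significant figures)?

Treat the section as a set of non-overlapping primitives; coordinates are from the bounding-box lower-left.
Bottom plate: 130 × 24, A = 3 120 mm², y = 12 mm, Ī = 149 760 mm⁴.
Web plate: 20 × 100, A = 2 000 mm², y = 74 mm, Ī = 1 666 667 mm⁴.
Top plate: 80 × 20, A = 1 600 mm², y = 134 mm, Ī = 53 333 mm⁴.
Centroid: ȳ = ΣA·y / ΣA = 59.5 mm.
Transfer each piece to the horizontal centroidal axis using Ī + A·d² with d = y − 59.5:
  bottom plate: d = -47.5 mm → contributes +7 189 260 mm⁴
  web plate: d = 14.5 mm → contributes +2 087 167 mm⁴
  top plate: d = 74.5 mm → contributes +8 933 733 mm⁴
Total I = 18 210 160 mm⁴.
Extreme fibre distance c = 84.5 mm; S = I/c = 215 505 mm³.

S_x ≈ 2.16 × 10⁵ mm³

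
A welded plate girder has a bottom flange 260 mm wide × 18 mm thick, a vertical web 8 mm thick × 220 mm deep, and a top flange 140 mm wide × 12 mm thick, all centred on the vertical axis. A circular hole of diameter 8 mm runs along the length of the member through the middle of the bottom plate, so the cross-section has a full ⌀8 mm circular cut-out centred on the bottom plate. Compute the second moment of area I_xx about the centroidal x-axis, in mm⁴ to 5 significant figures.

I_xx ≈ 7.9702 × 10⁷ mm⁴

Decompose the section into non-overlapping parts with the origin at the bottom-left of its bounding rectangle.
Bottom plate: 260 × 18, A = 4 680 mm², y = 9 mm, Ī = 126 360 mm⁴.
Web plate: 8 × 220, A = 1 760 mm², y = 128 mm, Ī = 7 098 667 mm⁴.
Top plate: 140 × 12, A = 1 680 mm², y = 244 mm, Ī = 20 160 mm⁴.
Hole (subtracted): ⌀8, A = 50.26548 mm², y = 9 mm, Ī = 201.0619 mm⁴.
Centroid: ȳ = ΣA·y / ΣA = 83.87731 mm.
Transfer each piece to the centroidal x-axis using Ī + A·d² with d = y − 83.87731:
  bottom plate: d = -74.87731 mm → contributes +26 365 301 mm⁴
  web plate: d = 44.12269 mm → contributes +10 525 056 mm⁴
  top plate: d = 160.1227 mm → contributes +43 094 144 mm⁴
  hole: d = -74.87731 mm → contributes −282020.1 mm⁴
Total I = 79 702 481 mm⁴.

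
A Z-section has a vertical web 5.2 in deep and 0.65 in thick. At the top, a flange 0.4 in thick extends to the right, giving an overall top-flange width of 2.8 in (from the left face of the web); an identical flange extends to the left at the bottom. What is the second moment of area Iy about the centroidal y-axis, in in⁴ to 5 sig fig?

Iy ≈ 4.1528 in⁴

Break the section into simple shapes (no overlaps), measuring from the bottom-left corner of the bounding box.
Web: 0.65 × 5.2, A = 3.38 in², x = 2.475 in, Ī = 0.1190042 in⁴.
Top flange (beyond web): 2.15 × 0.4, A = 0.86 in², x = 3.875 in, Ī = 0.3312792 in⁴.
Bottom flange (beyond web): 2.15 × 0.4, A = 0.86 in², x = 1.075 in, Ī = 0.3312792 in⁴.
Centroid: x̄ = ΣA·x / ΣA = 2.475 in.
Transfer each piece to the centroidal y-axis using Ī + A·d² with d = x − 2.475:
  web: d = 0 in → contributes +0.1190042 in⁴
  top flange (beyond web): d = 1.4 in → contributes +2.016879 in⁴
  bottom flange (beyond web): d = -1.4 in → contributes +2.016879 in⁴
Total I = 4.152763 in⁴.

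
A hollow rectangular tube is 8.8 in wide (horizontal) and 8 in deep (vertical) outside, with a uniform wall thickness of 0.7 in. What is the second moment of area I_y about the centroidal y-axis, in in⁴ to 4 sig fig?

I_y ≈ 231.4 in⁴

Split into non-overlapping primitives; take the origin at the lower-left of the bounding box.
Outer rectangle: 8.8 × 8, A = 70.4 in², x = 4.4 in, Ī = 454.315 in⁴.
Inner void (subtracted): 7.4 × 6.6, A = 48.84 in², x = 4.4 in, Ī = 222.873 in⁴.
By symmetry the centroid is at mid-width, x̄ = 4.4 in.
All pieces are centred on the centroidal y-axis, so I = ΣĪ (holes subtracted) = 231.441 in⁴.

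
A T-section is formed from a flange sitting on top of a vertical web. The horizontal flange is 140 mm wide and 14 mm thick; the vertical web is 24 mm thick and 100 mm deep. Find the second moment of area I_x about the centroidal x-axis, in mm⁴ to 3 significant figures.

Treat the section as a set of non-overlapping primitives; coordinates are from the bounding-box lower-left.
Flange: 140 × 14, A = 1 960 mm², y = 107 mm, Ī = 32 013 mm⁴.
Web: 24 × 100, A = 2 400 mm², y = 50 mm, Ī = 2 000 000 mm⁴.
Centroid: ȳ = ΣA·y / ΣA = 75.624 mm.
Transfer each piece to the centroidal x-axis using Ī + A·d² with d = y − 75.624:
  flange: d = 31.376 mm → contributes +1 961 560 mm⁴
  web: d = -25.624 mm → contributes +3 575 796 mm⁴
Total I = 5 537 356 mm⁴.

I_x ≈ 5.54 × 10⁶ mm⁴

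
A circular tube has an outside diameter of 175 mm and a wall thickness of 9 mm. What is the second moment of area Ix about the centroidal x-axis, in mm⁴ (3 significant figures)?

Ix ≈ 1.62 × 10⁷ mm⁴

Treat the section as a set of non-overlapping primitives; coordinates are from the bounding-box lower-left.
Outer circle: ⌀175, A = 24 053 mm², y = 87.5 mm, Ī = 46 038 598 mm⁴.
Bore (subtracted): ⌀157, A = 19 359 mm², y = 87.5 mm, Ī = 29 824 180 mm⁴.
By symmetry the centroid is at mid-height, ȳ = 87.5 mm.
All pieces are centred on the centroidal x-axis, so I = ΣĪ (holes subtracted) = 16 214 419 mm⁴.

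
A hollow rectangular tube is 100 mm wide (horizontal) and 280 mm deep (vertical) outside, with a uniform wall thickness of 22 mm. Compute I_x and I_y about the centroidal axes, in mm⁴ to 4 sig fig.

Split into non-overlapping primitives; take the origin at the lower-left of the bounding box.
Outer rectangle: 100 × 280, A = 28 000 mm², y = 140 mm, Ī = 182 933 333 mm⁴.
Inner void (subtracted): 56 × 236, A = 13 216 mm², y = 140 mm, Ī = 61 339 861 mm⁴.
By symmetry the centroid is at mid-height, ȳ = 140 mm.
All pieces are centred on the centroidal x-axis, so I = ΣĪ (holes subtracted) = 121 593 472 mm⁴.
Repeating about the centroidal y-axis gives I_y = 19 879 552 mm⁴.

I_x ≈ 1.216 × 10⁸ mm⁴, I_y ≈ 1.988 × 10⁷ mm⁴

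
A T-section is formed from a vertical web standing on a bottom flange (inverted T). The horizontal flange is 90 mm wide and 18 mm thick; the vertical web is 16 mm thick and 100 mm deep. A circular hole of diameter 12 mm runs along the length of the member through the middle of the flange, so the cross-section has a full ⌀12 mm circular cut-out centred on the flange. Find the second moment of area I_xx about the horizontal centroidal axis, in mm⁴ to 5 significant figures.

Split into non-overlapping primitives; take the origin at the lower-left of the bounding box.
Flange: 90 × 18, A = 1 620 mm², y = 9 mm, Ī = 43 740 mm⁴.
Web: 16 × 100, A = 1 600 mm², y = 68 mm, Ī = 1 333 333 mm⁴.
Hole (subtracted): ⌀12, A = 113.0973 mm², y = 9 mm, Ī = 1017.876 mm⁴.
Centroid: ȳ = ΣA·y / ΣA = 39.38396 mm.
Transfer each piece to the horizontal centroidal axis using Ī + A·d² with d = y − 39.38396:
  flange: d = -30.38396 mm → contributes +1 539 300 mm⁴
  web: d = 28.61604 mm → contributes +2 643 538 mm⁴
  hole: d = -30.38396 mm → contributes −105427.6 mm⁴
Total I = 4 077 410 mm⁴.

I_xx ≈ 4.0774 × 10⁶ mm⁴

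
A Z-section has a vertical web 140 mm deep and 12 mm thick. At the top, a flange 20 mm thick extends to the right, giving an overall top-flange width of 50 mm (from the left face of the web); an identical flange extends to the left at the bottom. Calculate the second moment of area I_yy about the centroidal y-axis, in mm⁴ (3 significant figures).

I_yy ≈ 1.15 × 10⁶ mm⁴

Decompose the section into non-overlapping parts with the origin at the bottom-left of its bounding rectangle.
Web: 12 × 140, A = 1 680 mm², x = 44 mm, Ī = 20 160 mm⁴.
Top flange (beyond web): 38 × 20, A = 760 mm², x = 69 mm, Ī = 91 453 mm⁴.
Bottom flange (beyond web): 38 × 20, A = 760 mm², x = 19 mm, Ī = 91 453 mm⁴.
Centroid: x̄ = ΣA·x / ΣA = 44 mm.
Transfer each piece to the centroidal y-axis using Ī + A·d² with d = x − 44:
  web: d = 0 mm → contributes +20 160 mm⁴
  top flange (beyond web): d = 25 mm → contributes +566 453 mm⁴
  bottom flange (beyond web): d = -25 mm → contributes +566 453 mm⁴
Total I = 1 153 067 mm⁴.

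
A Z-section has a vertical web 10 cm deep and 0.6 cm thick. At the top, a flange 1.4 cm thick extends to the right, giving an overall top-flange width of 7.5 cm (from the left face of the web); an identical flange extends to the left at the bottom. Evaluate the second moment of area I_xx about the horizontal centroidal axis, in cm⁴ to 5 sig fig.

Split into non-overlapping primitives; take the origin at the lower-left of the bounding box.
Web: 0.6 × 10, A = 6 cm², y = 5 cm, Ī = 50 cm⁴.
Top flange (beyond web): 6.9 × 1.4, A = 9.66 cm², y = 9.3 cm, Ī = 1.5778 cm⁴.
Bottom flange (beyond web): 6.9 × 1.4, A = 9.66 cm², y = 0.7 cm, Ī = 1.5778 cm⁴.
Centroid: ȳ = ΣA·y / ΣA = 5 cm.
Transfer each piece to the horizontal centroidal axis using Ī + A·d² with d = y − 5:
  web: d = 0 cm → contributes +50 cm⁴
  top flange (beyond web): d = 4.3 cm → contributes +180.1912 cm⁴
  bottom flange (beyond web): d = -4.3 cm → contributes +180.1912 cm⁴
Total I = 410.3824 cm⁴.

I_xx ≈ 410.38 cm⁴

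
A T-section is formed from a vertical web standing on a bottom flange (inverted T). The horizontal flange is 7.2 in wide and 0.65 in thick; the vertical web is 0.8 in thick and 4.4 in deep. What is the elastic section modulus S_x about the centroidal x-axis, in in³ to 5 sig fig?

S_x ≈ 5.1227 in³

Decompose the section into non-overlapping parts with the origin at the bottom-left of its bounding rectangle.
Flange: 7.2 × 0.65, A = 4.68 in², y = 0.325 in, Ī = 0.164775 in⁴.
Web: 0.8 × 4.4, A = 3.52 in², y = 2.85 in, Ī = 5.678933 in⁴.
Centroid: ȳ = ΣA·y / ΣA = 1.408902 in.
Transfer each piece to the centroidal x-axis using Ī + A·d² with d = y − 1.408902:
  flange: d = -1.083902 in → contributes +5.663047 in⁴
  web: d = 1.441098 in → contributes +12.98914 in⁴
Total I = 18.65218 in⁴.
Extreme fibre distance c = 3.641098 in; S = I/c = 5.122682 in³.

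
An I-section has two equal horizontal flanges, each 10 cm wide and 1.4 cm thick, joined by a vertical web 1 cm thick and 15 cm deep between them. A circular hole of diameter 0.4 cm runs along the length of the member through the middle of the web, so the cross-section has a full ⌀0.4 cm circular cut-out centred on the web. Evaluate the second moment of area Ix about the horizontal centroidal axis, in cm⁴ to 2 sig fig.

Treat the section as a set of non-overlapping primitives; coordinates are from the bounding-box lower-left.
Bottom flange: 10 × 1.4, A = 14 cm², y = 0.7 cm, Ī = 2.287 cm⁴.
Web: 1 × 15, A = 15 cm², y = 8.9 cm, Ī = 281.3 cm⁴.
Top flange: 10 × 1.4, A = 14 cm², y = 17.1 cm, Ī = 2.287 cm⁴.
Hole (subtracted): ⌀0.4, A = 0.1257 cm², y = 8.9 cm, Ī = 0.001257 cm⁴.
By symmetry the centroid is at mid-height, ȳ = 8.9 cm.
Transfer each piece to the horizontal centroidal axis using Ī + A·d² with d = y − 8.9:
  bottom flange: d = -8.2 cm → contributes +943.6 cm⁴
  web: d = 0 cm → contributes +281.3 cm⁴
  top flange: d = 8.2 cm → contributes +943.6 cm⁴
  hole: d = 0 cm → contributes −0.001257 cm⁴
Total I = 2 169 cm⁴.

Ix ≈ 2200 cm⁴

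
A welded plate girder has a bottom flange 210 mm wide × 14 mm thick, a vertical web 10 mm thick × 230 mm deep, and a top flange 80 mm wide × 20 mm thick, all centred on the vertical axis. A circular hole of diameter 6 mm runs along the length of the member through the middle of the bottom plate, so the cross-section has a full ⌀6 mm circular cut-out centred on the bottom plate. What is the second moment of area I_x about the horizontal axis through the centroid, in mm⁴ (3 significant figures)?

Split into non-overlapping primitives; take the origin at the lower-left of the bounding box.
Bottom plate: 210 × 14, A = 2 940 mm², y = 7 mm, Ī = 48 020 mm⁴.
Web plate: 10 × 230, A = 2 300 mm², y = 129 mm, Ī = 10 139 167 mm⁴.
Top plate: 80 × 20, A = 1 600 mm², y = 254 mm, Ī = 53 333 mm⁴.
Hole (subtracted): ⌀6, A = 28.274 mm², y = 7 mm, Ī = 63.617 mm⁴.
Centroid: ȳ = ΣA·y / ΣA = 106.21 mm.
Transfer each piece to the horizontal axis through the centroid using Ī + A·d² with d = y − 106.21:
  bottom plate: d = -99.211 mm → contributes +28 986 080 mm⁴
  web plate: d = 22.789 mm → contributes +11 333 616 mm⁴
  top plate: d = 147.79 mm → contributes +34 999 744 mm⁴
  hole: d = -99.211 mm → contributes −278 364 mm⁴
Total I = 75 041 076 mm⁴.

I_x ≈ 7.50 × 10⁷ mm⁴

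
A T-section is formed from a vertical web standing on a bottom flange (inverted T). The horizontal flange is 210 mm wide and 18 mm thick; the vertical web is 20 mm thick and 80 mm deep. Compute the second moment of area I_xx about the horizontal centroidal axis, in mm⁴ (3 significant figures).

Split into non-overlapping primitives; take the origin at the lower-left of the bounding box.
Flange: 210 × 18, A = 3 780 mm², y = 9 mm, Ī = 102 060 mm⁴.
Web: 20 × 80, A = 1 600 mm², y = 58 mm, Ī = 853 333 mm⁴.
Centroid: ȳ = ΣA·y / ΣA = 23.572 mm.
Transfer each piece to the horizontal centroidal axis using Ī + A·d² with d = y − 23.572:
  flange: d = -14.572 mm → contributes +904 771 mm⁴
  web: d = 34.428 mm → contributes +2 749 739 mm⁴
Total I = 3 654 510 mm⁴.

I_xx ≈ 3.65 × 10⁶ mm⁴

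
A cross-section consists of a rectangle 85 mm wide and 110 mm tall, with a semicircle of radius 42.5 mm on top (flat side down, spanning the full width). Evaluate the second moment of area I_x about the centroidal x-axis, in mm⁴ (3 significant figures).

I_x ≈ 2.14 × 10⁷ mm⁴

Split into non-overlapping primitives; take the origin at the lower-left of the bounding box.
Rectangular body: 85 × 110, A = 9 350 mm², y = 55 mm, Ī = 9 427 917 mm⁴.
Semicircular cap: semicircle r = 42.5, A = 2837.3 mm², y = 128.04 mm, Ī = 358 086 mm⁴.
Centroid: ȳ = ΣA·y / ΣA = 72.003 mm.
Transfer each piece to the centroidal x-axis using Ī + A·d² with d = y − 72.003:
  rectangular body: d = -17.003 mm → contributes +12 131 178 mm⁴
  semicircular cap: d = 56.034 mm → contributes +9 266 533 mm⁴
Total I = 21 397 711 mm⁴.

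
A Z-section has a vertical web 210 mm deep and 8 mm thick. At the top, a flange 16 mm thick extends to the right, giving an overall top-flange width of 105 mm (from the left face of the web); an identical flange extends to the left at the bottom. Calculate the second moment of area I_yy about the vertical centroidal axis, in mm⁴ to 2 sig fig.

Split into non-overlapping primitives; take the origin at the lower-left of the bounding box.
Web: 8 × 210, A = 1 680 mm², x = 101 mm, Ī = 8 960 mm⁴.
Top flange (beyond web): 97 × 16, A = 1 552 mm², x = 153.5 mm, Ī = 1 216 897 mm⁴.
Bottom flange (beyond web): 97 × 16, A = 1 552 mm², x = 48.5 mm, Ī = 1 216 897 mm⁴.
Centroid: x̄ = ΣA·x / ΣA = 101 mm.
Transfer each piece to the vertical centroidal axis using Ī + A·d² with d = x − 101:
  web: d = 0 mm → contributes +8 960 mm⁴
  top flange (beyond web): d = 52.5 mm → contributes +5 494 597 mm⁴
  bottom flange (beyond web): d = -52.5 mm → contributes +5 494 597 mm⁴
Total I = 10 998 155 mm⁴.

I_yy ≈ 1.1 × 10⁷ mm⁴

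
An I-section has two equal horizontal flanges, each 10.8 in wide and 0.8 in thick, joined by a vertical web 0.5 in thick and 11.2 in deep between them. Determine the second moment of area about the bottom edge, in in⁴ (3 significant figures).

I_base ≈ 1620 in⁴

Treat the section as a set of non-overlapping primitives; coordinates are from the bounding-box lower-left.
Bottom flange: 10.8 × 0.8, A = 8.64 in², y = 0.4 in, Ī = 0.4608 in⁴.
Web: 0.5 × 11.2, A = 5.6 in², y = 6.4 in, Ī = 58.539 in⁴.
Top flange: 10.8 × 0.8, A = 8.64 in², y = 12.4 in, Ī = 0.4608 in⁴.
Transfer each piece to the bottom edge using Ī + A·d² with d = y − 0:
  bottom flange: d = 0.4 in → contributes +1.8432 in⁴
  web: d = 6.4 in → contributes +287.91 in⁴
  top flange: d = 12.4 in → contributes +1328.9 in⁴
Total I = 1618.7 in⁴.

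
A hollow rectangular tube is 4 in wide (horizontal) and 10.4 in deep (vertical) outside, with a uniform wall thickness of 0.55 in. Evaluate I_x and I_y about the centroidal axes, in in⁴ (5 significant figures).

Treat the section as a set of non-overlapping primitives; coordinates are from the bounding-box lower-left.
Outer rectangle: 4 × 10.4, A = 41.6 in², y = 5.2 in, Ī = 374.9547 in⁴.
Inner void (subtracted): 2.9 × 9.3, A = 26.97 in², y = 5.2 in, Ī = 194.3863 in⁴.
By symmetry the centroid is at mid-height, ȳ = 5.2 in.
All pieces are centred on the centroidal x-axis, so I = ΣĪ (holes subtracted) = 180.5684 in⁴.
Repeating about the centroidal y-axis gives I_y = 36.56519 in⁴.

I_x ≈ 180.57 in⁴, I_y ≈ 36.565 in⁴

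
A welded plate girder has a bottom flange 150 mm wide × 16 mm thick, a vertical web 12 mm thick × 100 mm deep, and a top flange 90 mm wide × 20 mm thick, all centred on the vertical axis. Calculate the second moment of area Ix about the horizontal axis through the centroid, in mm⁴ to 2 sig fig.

Ix ≈ 1.5 × 10⁷ mm⁴

Break the section into simple shapes (no overlaps), measuring from the bottom-left corner of the bounding box.
Bottom plate: 150 × 16, A = 2 400 mm², y = 8 mm, Ī = 51 200 mm⁴.
Web plate: 12 × 100, A = 1 200 mm², y = 66 mm, Ī = 1 000 000 mm⁴.
Top plate: 90 × 20, A = 1 800 mm², y = 126 mm, Ī = 60 000 mm⁴.
Centroid: ȳ = ΣA·y / ΣA = 60.22 mm.
Transfer each piece to the horizontal axis through the centroid using Ī + A·d² with d = y − 60.22:
  bottom plate: d = -52.22 mm → contributes +6 596 385 mm⁴
  web plate: d = 5.778 mm → contributes +1 040 059 mm⁴
  top plate: d = 65.78 mm → contributes +7 848 089 mm⁴
Total I = 15 484 533 mm⁴.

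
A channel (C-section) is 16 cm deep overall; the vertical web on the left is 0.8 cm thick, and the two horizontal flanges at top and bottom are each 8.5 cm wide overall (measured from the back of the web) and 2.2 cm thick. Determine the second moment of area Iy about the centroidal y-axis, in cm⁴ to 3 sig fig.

Decompose the section into non-overlapping parts with the origin at the bottom-left of its bounding rectangle.
Web: 0.8 × 16, A = 12.8 cm², x = 0.4 cm, Ī = 0.68267 cm⁴.
Top flange (beyond web): 7.7 × 2.2, A = 16.94 cm², x = 4.65 cm, Ī = 83.698 cm⁴.
Bottom flange (beyond web): 7.7 × 2.2, A = 16.94 cm², x = 4.65 cm, Ī = 83.698 cm⁴.
Centroid: x̄ = ΣA·x / ΣA = 3.4846 cm.
Transfer each piece to the centroidal y-axis using Ī + A·d² with d = x − 3.4846:
  web: d = -3.0846 cm → contributes +122.47 cm⁴
  top flange (beyond web): d = 1.1654 cm → contributes +106.7 cm⁴
  bottom flange (beyond web): d = 1.1654 cm → contributes +106.7 cm⁴
Total I = 335.88 cm⁴.

Iy ≈ 336 cm⁴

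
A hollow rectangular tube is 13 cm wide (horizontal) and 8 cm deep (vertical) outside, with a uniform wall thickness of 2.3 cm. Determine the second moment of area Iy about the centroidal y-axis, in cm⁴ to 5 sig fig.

Iy ≈ 1296.7 cm⁴

Split into non-overlapping primitives; take the origin at the lower-left of the bounding box.
Outer rectangle: 13 × 8, A = 104 cm², x = 6.5 cm, Ī = 1464.667 cm⁴.
Inner void (subtracted): 8.4 × 3.4, A = 28.56 cm², x = 6.5 cm, Ī = 167.9328 cm⁴.
By symmetry the centroid is at mid-width, x̄ = 6.5 cm.
All pieces are centred on the centroidal y-axis, so I = ΣĪ (holes subtracted) = 1296.734 cm⁴.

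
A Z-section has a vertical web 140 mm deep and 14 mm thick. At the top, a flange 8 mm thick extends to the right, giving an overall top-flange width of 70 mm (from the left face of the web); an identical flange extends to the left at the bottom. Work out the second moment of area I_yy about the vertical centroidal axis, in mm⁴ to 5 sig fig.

I_yy ≈ 1.3638 × 10⁶ mm⁴

Break the section into simple shapes (no overlaps), measuring from the bottom-left corner of the bounding box.
Web: 14 × 140, A = 1 960 mm², x = 63 mm, Ī = 32013.33 mm⁴.
Top flange (beyond web): 56 × 8, A = 448 mm², x = 98 mm, Ī = 117077.3 mm⁴.
Bottom flange (beyond web): 56 × 8, A = 448 mm², x = 28 mm, Ī = 117077.3 mm⁴.
Centroid: x̄ = ΣA·x / ΣA = 63 mm.
Transfer each piece to the vertical centroidal axis using Ī + A·d² with d = x − 63:
  web: d = 0 mm → contributes +32013.33 mm⁴
  top flange (beyond web): d = 35 mm → contributes +665877.3 mm⁴
  bottom flange (beyond web): d = -35 mm → contributes +665877.3 mm⁴
Total I = 1 363 768 mm⁴.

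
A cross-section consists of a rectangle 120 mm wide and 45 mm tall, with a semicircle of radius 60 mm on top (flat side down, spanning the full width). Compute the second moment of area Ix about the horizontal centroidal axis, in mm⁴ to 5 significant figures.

Split into non-overlapping primitives; take the origin at the lower-left of the bounding box.
Rectangular body: 120 × 45, A = 5 400 mm², y = 22.5 mm, Ī = 911 250 mm⁴.
Semicircular cap: semicircle r = 60, A = 5654.867 mm², y = 70.46479 mm, Ī = 1 422 450 mm⁴.
Centroid: ȳ = ΣA·y / ΣA = 47.0353 mm.
Transfer each piece to the horizontal centroidal axis using Ī + A·d² with d = y − 47.0353:
  rectangular body: d = -24.5353 mm → contributes +4 161 948 mm⁴
  semicircular cap: d = 23.42949 mm → contributes +4 526 638 mm⁴
Total I = 8 688 586 mm⁴.

Ix ≈ 8.6886 × 10⁶ mm⁴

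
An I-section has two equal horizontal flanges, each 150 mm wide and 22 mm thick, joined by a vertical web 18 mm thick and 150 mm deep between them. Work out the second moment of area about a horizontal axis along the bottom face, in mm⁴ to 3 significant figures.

Treat the section as a set of non-overlapping primitives; coordinates are from the bounding-box lower-left.
Bottom flange: 150 × 22, A = 3 300 mm², y = 11 mm, Ī = 133 100 mm⁴.
Web: 18 × 150, A = 2 700 mm², y = 97 mm, Ī = 5 062 500 mm⁴.
Top flange: 150 × 22, A = 3 300 mm², y = 183 mm, Ī = 133 100 mm⁴.
Transfer each piece to the bottom edge using Ī + A·d² with d = y − 0:
  bottom flange: d = 11 mm → contributes +532 400 mm⁴
  web: d = 97 mm → contributes +30 466 800 mm⁴
  top flange: d = 183 mm → contributes +110 646 800 mm⁴
Total I = 141 646 000 mm⁴.

I_base ≈ 1.42 × 10⁸ mm⁴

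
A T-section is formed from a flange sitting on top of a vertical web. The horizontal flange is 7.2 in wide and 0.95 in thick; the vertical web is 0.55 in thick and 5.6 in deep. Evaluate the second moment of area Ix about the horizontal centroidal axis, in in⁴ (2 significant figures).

Decompose the section into non-overlapping parts with the origin at the bottom-left of its bounding rectangle.
Flange: 7.2 × 0.95, A = 6.84 in², y = 6.075 in, Ī = 0.5144 in⁴.
Web: 0.55 × 5.6, A = 3.08 in², y = 2.8 in, Ī = 8.049 in⁴.
Centroid: ȳ = ΣA·y / ΣA = 5.058 in.
Transfer each piece to the horizontal centroidal axis using Ī + A·d² with d = y − 5.058:
  flange: d = 1.017 in → contributes +7.587 in⁴
  web: d = -2.258 in → contributes +23.75 in⁴
Total I = 31.34 in⁴.

Ix ≈ 31 in⁴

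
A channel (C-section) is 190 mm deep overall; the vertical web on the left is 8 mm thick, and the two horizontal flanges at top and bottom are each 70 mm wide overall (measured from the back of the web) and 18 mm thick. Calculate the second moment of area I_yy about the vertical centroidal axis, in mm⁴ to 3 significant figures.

Split into non-overlapping primitives; take the origin at the lower-left of the bounding box.
Web: 8 × 190, A = 1 520 mm², x = 4 mm, Ī = 8106.7 mm⁴.
Top flange (beyond web): 62 × 18, A = 1 116 mm², x = 39 mm, Ī = 357 492 mm⁴.
Bottom flange (beyond web): 62 × 18, A = 1 116 mm², x = 39 mm, Ī = 357 492 mm⁴.
Centroid: x̄ = ΣA·x / ΣA = 24.821 mm.
Transfer each piece to the vertical centroidal axis using Ī + A·d² with d = x − 24.821:
  web: d = -20.821 mm → contributes +667 041 mm⁴
  top flange (beyond web): d = 14.179 mm → contributes +581 860 mm⁴
  bottom flange (beyond web): d = 14.179 mm → contributes +581 860 mm⁴
Total I = 1 830 762 mm⁴.

I_yy ≈ 1.83 × 10⁶ mm⁴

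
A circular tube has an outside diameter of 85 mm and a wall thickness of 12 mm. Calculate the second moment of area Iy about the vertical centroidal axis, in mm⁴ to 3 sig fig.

Treat the section as a set of non-overlapping primitives; coordinates are from the bounding-box lower-left.
Outer circle: ⌀85, A = 5674.5 mm², x = 42.5 mm, Ī = 2 562 392 mm⁴.
Bore (subtracted): ⌀61, A = 2922.5 mm², x = 42.5 mm, Ī = 679 656 mm⁴.
By symmetry the centroid is at mid-width, x̄ = 42.5 mm.
All pieces are centred on the vertical centroidal axis, so I = ΣĪ (holes subtracted) = 1 882 736 mm⁴.

Iy ≈ 1.88 × 10⁶ mm⁴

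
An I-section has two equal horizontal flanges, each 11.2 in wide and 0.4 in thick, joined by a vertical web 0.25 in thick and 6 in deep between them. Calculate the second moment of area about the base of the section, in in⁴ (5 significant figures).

Decompose the section into non-overlapping parts with the origin at the bottom-left of its bounding rectangle.
Bottom flange: 11.2 × 0.4, A = 4.48 in², y = 0.2 in, Ī = 0.05973333 in⁴.
Web: 0.25 × 6, A = 1.5 in², y = 3.4 in, Ī = 4.5 in⁴.
Top flange: 11.2 × 0.4, A = 4.48 in², y = 6.6 in, Ī = 0.05973333 in⁴.
Transfer each piece to a horizontal axis along the bottom face using Ī + A·d² with d = y − 0:
  bottom flange: d = 0.2 in → contributes +0.2389333 in⁴
  web: d = 3.4 in → contributes +21.84 in⁴
  top flange: d = 6.6 in → contributes +195.2085 in⁴
Total I = 217.2875 in⁴.

I_base ≈ 217.29 in⁴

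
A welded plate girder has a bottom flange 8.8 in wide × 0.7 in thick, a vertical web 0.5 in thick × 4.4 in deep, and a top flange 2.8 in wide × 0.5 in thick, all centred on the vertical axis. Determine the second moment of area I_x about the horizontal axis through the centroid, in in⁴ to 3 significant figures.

Split into non-overlapping primitives; take the origin at the lower-left of the bounding box.
Bottom plate: 8.8 × 0.7, A = 6.16 in², y = 0.35 in, Ī = 0.25153 in⁴.
Web plate: 0.5 × 4.4, A = 2.2 in², y = 2.9 in, Ī = 3.5493 in⁴.
Top plate: 2.8 × 0.5, A = 1.4 in², y = 5.35 in, Ī = 0.029167 in⁴.
Centroid: ȳ = ΣA·y / ΣA = 1.642 in.
Transfer each piece to the horizontal axis through the centroid using Ī + A·d² with d = y − 1.642:
  bottom plate: d = -1.292 in → contributes +10.534 in⁴
  web plate: d = 1.258 in → contributes +7.0309 in⁴
  top plate: d = 3.708 in → contributes +19.278 in⁴
Total I = 36.843 in⁴.

I_x ≈ 36.8 in⁴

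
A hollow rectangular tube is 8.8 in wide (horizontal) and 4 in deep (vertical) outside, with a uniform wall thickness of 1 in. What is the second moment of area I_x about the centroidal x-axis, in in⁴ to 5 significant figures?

Decompose the section into non-overlapping parts with the origin at the bottom-left of its bounding rectangle.
Outer rectangle: 8.8 × 4, A = 35.2 in², y = 2 in, Ī = 46.93333 in⁴.
Inner void (subtracted): 6.8 × 2, A = 13.6 in², y = 2 in, Ī = 4.533333 in⁴.
By symmetry the centroid is at mid-height, ȳ = 2 in.
All pieces are centred on the centroidal x-axis, so I = ΣĪ (holes subtracted) = 42.4 in⁴.

I_x ≈ 42.400 in⁴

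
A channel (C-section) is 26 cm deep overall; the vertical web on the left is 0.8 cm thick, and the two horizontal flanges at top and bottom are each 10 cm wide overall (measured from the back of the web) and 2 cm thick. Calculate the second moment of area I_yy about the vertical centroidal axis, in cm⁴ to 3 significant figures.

Split into non-overlapping primitives; take the origin at the lower-left of the bounding box.
Web: 0.8 × 26, A = 20.8 cm², x = 0.4 cm, Ī = 1.1093 cm⁴.
Top flange (beyond web): 9.2 × 2, A = 18.4 cm², x = 5.4 cm, Ī = 129.78 cm⁴.
Bottom flange (beyond web): 9.2 × 2, A = 18.4 cm², x = 5.4 cm, Ī = 129.78 cm⁴.
Centroid: x̄ = ΣA·x / ΣA = 3.5944 cm.
Transfer each piece to the vertical centroidal axis using Ī + A·d² with d = x − 3.5944:
  web: d = -3.1944 cm → contributes +213.36 cm⁴
  top flange (beyond web): d = 1.8056 cm → contributes +189.77 cm⁴
  bottom flange (beyond web): d = 1.8056 cm → contributes +189.77 cm⁴
Total I = 592.89 cm⁴.

I_yy ≈ 593 cm⁴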